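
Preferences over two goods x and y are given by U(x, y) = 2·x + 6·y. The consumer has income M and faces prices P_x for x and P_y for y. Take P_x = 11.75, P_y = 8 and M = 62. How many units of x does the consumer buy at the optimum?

x* = 0

Linear utility — the consumer picks whichever good has higher MU/price: 2/11.75 = 0.1702 vs 6/8 = 0.75.
y gives more utility per dollar, so spend all income on y: y* = M/P_y, x* = 0.
Numerically: x* = 0, y* = 7.75.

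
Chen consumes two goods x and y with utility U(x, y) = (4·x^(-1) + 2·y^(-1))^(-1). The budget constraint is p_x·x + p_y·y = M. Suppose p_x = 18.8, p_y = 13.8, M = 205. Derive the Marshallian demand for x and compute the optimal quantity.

x* = 6.7904

MRS = MU_x/MU_y = 2·(y/x)^(2). Set equal to p_x/p_y.
Solve for the ratio: y/x = [(1/2)·p_x/p_y]^(0.5).
Substitute y = (y/x)·x into the budget: x* = M/(p_x + p_y·(y/x)).
Numerically y/x = 0.825324, so x* = 205/(18.8 + 13.8·0.825324) = 6.7904.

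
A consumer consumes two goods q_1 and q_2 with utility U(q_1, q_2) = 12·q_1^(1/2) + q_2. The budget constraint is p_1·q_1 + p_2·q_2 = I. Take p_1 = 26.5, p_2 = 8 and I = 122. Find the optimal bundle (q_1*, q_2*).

Set MRS = p_1/p_2: 6·q_1^(−1/2) = p_1/p_2.
Thus q_1* = (6·p_2/p_1)² — independent of I — with the rest of income spent on q_2.
Plugging in: q_1* = (6·8/26.5)² = 3.2809, q_2* = 4.3821.

q_1* = 3.2809, q_2* = 4.3821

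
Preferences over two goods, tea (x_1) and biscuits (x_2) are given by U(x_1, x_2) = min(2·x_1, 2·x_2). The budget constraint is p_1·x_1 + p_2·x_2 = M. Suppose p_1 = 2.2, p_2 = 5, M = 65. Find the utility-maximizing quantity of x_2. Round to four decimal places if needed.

Leontief preferences: the optimum is at the kink where x_1/2 = x_2/2, i.e. x_2 = x_1.
Budget: p_1·x_1 + p_2·x_1 = M, so (2·p_1 + 2·p_2)·x_1 = 2·M.
Demand: x_1*(p_1,p_2,M) = 2·M/(2·p_1 + 2·p_2), x_2* = 2·M/(2·p_1 + 2·p_2).
Here 2·2.2 + 2·5 = 14.4, giving x_2* = 9.0278.

x_2* = 9.0278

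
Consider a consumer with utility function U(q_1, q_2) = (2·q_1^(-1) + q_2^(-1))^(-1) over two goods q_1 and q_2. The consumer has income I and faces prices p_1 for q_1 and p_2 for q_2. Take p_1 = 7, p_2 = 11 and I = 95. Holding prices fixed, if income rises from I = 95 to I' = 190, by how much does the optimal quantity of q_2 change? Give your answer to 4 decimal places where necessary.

Δq_2* = 4.0582

MU_q_1 ∝ 2·q_1^(-2), MU_q_2 ∝ q_2^(-2), so MRS = 2·(q_2/q_1)^(2) = p_1/p_2.
Hence q_2/q_1 = ((1/2)·p_1/p_2)^(1/(2)), i.e. raised to the 0.5 power.
With the ratio pinned down, the budget gives q_1* = I/(p_1 + p_2·(q_2/q_1)) and q_2* = (q_2/q_1)·q_1*.
Numerically q_2/q_1 = 0.564076, so q_1* = 95/(7 + 11·0.564076) = 7.1943 and q_2* = 0.564076·7.1943 = 4.0582.
At I' = 190: q_2* = 8.1163. Change: 8.1163 − 4.0582 = 4.0582.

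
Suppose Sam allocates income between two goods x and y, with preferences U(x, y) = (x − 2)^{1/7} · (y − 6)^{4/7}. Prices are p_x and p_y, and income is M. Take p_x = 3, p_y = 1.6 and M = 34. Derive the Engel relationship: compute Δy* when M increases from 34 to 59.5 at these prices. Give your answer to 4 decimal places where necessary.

Δy* = 12.75

Substituting into the budget: x* = 2 + 0.2·(M − 2·p_x − 6·p_y)/p_x, and y* = 6 + 0.8·(…)/p_y.
Discretionary income = 34 − 2·3 − 6·1.6 = 18.4; y* = 6 + 0.8·18.4/1.6 = 15.2.
At M' = 59.5: y* = 27.95. Change: 27.95 − 15.2 = 12.75.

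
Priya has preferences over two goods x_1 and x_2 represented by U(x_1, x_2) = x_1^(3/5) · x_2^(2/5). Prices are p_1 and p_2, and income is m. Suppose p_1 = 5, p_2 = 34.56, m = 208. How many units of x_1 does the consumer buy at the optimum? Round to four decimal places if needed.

x_1* = 24.96

The MRS is (3/2)·x_2/x_1. Set MRS = p_1/p_2.
So 0.6·p_2·x_2 = 0.4·p_1·x_1; combined with the budget, a share 0.6 of income goes to x_1.
Demand: x_1*(p_1,p_2,m) = 0.6·m/p_1 and x_2* = 0.4·m/p_2.
At p_1=5, p_2=34.56, m=208: x_1* = 0.6·208/5 = 24.96.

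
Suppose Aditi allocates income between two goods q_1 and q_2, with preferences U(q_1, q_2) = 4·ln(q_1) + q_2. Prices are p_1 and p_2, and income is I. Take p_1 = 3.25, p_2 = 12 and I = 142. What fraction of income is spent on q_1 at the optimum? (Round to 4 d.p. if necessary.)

share on q_1 = 0.338

So q_1*(p_1,p_2) = 4·p_2/p_1, independent of income; and q_2* = (I − 4·p_2)/p_2.
At the given prices: q_1* = 4·12/3.25 = 14.7692, and q_2* = 7.8333.
Expenditure on q_1: 3.25·14.7692 = 48; share = 0.338.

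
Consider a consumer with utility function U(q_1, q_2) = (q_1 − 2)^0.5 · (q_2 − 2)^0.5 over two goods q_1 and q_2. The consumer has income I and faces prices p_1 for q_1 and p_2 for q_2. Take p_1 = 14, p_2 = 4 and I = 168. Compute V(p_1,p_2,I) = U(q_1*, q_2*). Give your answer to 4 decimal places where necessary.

V = 8.8196

Let q_1' = q_1−2, q_2' = q_2−2. MRS = q_2'/q_1' = p_1/p_2.
Substituting into the budget: q_1* = 2 + 0.5·(I − 2·p_1 − 2·p_2)/p_1, and q_2* = 2 + 0.5·(…)/p_2.
Discretionary income = 168 − 2·14 − 2·4 = 132; q_1* = 2 + 0.5·132/14 = 6.7143; q_2* = 2 + 0.5·132/4 = 18.5.
Utility at the optimum: U(6.7143, 18.5) = 8.8196.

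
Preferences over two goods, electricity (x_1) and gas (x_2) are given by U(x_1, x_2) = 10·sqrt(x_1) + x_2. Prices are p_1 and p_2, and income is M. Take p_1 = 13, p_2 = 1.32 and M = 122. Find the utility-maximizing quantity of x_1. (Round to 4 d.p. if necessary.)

Set MRS = p_1/p_2: 5·x_1^(−1/2) = p_1/p_2.
Solve: √x_1 = 5·p_2/p_1, so x_1*(p_1,p_2) = (5·p_2/p_1)², and x_2* = (M − p_1·x_1*)/p_2.
Plugging in: x_1* = (5·1.32/13)² = 0.2578.

x_1* = 0.2578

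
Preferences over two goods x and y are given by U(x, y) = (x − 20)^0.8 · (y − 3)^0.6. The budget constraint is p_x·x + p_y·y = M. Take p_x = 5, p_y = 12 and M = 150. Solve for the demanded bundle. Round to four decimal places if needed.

This is Cobb-Douglas in (x−20, y−3): tangency gives 0.8·p_y·(y−3) = 0.6·p_x·(x−20).
After buying the subsistence bundle (20, 3), a share 4/7 of the remaining income goes to x: x* = 20 + 4/7·(M − 20p_x − 3p_y)/p_x.
Discretionary income = 150 − 20·5 − 3·12 = 14; x* = 20 + 4/7·14/5 = 21.6; y* = 3 + 3/7·14/12 = 3.5.

x* = 21.6, y* = 3.5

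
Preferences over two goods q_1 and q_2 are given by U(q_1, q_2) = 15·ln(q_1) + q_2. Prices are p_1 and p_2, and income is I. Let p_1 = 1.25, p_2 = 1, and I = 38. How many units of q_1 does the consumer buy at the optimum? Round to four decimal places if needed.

q_1* = 12

MU_q_1 = 15/q_1, MU_q_2 = 1. Tangency: 15/q_1 = p_1/p_2.
So q_1*(p_1,p_2) = 15·p_2/p_1, independent of income; and q_2* = (I − 15·p_2)/p_2.
At the given prices: q_1* = 15·1/1.25 = 12.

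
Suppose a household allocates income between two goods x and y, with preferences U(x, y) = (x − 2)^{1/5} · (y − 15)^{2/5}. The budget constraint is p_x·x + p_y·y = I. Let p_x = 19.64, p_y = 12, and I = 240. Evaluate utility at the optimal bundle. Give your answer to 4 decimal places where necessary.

V = 0.8584

Let x' = x−2, y' = y−15. MRS = (1/2)·y'/x' = p_x/p_y.
After buying the subsistence bundle (2, 15), a share 1/3 of the remaining income goes to x: x* = 2 + 1/3·(I − 2p_x − 15p_y)/p_x.
Discretionary income = 240 − 2·19.64 − 15·12 = 20.72; x* = 2 + 1/3·20.72/19.64 = 2.3517; y* = 15 + 2/3·20.72/12 = 16.1511.
Utility at the optimum: U(2.3517, 16.1511) = 0.8584.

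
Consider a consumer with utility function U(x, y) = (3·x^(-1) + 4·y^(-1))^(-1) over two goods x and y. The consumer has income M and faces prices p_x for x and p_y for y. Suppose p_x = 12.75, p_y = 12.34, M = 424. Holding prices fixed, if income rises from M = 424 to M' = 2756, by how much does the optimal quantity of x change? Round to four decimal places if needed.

MRS = MU_x/MU_y = (3/4)·(y/x)^(2). Set equal to p_x/p_y.
Solve for the ratio: y/x = [(4/3)·p_x/p_y]^(0.5).
Substitute y = (y/x)·x into the budget: x* = M/(p_x + p_y·(y/x)).
Numerically y/x = 1.173726, so x* = 424/(12.75 + 12.34·1.173726) = 15.5689.
At M' = 2756: x* = 101.1978. Change: 101.1978 − 15.5689 = 85.6289.

Δx* = 85.6289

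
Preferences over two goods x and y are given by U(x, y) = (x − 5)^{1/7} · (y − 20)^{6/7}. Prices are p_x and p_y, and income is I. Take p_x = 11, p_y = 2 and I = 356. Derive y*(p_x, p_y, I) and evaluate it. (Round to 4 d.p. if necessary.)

This is Cobb-Douglas in (x−5, y−20): tangency gives 1/7·p_y·(y−20) = 6/7·p_x·(x−5).
After buying the subsistence bundle (5, 20), a share 1/7 of the remaining income goes to x: x* = 5 + 1/7·(I − 5p_x − 20p_y)/p_x.
Discretionary income = 356 − 5·11 − 20·2 = 261; y* = 20 + 6/7·261/2 = 131.8571.

y* = 131.8571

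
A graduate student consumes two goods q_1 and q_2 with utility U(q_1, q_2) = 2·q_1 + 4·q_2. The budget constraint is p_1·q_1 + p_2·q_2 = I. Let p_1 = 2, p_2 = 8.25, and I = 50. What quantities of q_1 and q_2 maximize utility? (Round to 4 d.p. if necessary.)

q_1* = 25, q_2* = 0

Perfect substitutes: compare marginal utility per dollar. 2/p_1 vs 4/p_2 → 1 vs 0.4848.
q_1 gives more utility per dollar, so spend all income on q_1: q_1* = I/p_1, q_2* = 0.
Numerically: q_1* = 25, q_2* = 0.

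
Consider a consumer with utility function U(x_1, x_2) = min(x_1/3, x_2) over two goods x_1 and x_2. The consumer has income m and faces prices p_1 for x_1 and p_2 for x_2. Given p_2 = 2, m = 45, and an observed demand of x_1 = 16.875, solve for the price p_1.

p_1 = 2

Leontief preferences: the optimum is at the kink where x_1/3 = x_2/1, i.e. x_2 = (1/3)·x_1.
Budget: p_1·x_1 + p_2·(1/3)·x_1 = m, so (3·p_1 + p_2)·x_1 = 3·m.
Demand: x_1*(p_1,p_2,m) = 3·m/(3·p_1 + p_2), x_2* = m/(3·p_1 + p_2).
Set x_1* = 16.875 in the demand function and solve for p_1: p_1 = 2.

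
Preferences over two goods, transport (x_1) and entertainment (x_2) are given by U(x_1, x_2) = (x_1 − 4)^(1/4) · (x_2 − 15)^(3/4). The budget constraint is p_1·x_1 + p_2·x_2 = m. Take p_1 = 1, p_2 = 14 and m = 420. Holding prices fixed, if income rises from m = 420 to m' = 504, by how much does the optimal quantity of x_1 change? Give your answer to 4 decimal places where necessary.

After buying the subsistence bundle (4, 15), a share 0.25 of the remaining income goes to x_1: x_1* = 4 + 0.25·(m − 4p_1 − 15p_2)/p_1.
Discretionary income = 420 − 4·1 − 15·14 = 206; x_1* = 4 + 0.25·206/1 = 55.5.
At m' = 504: x_1* = 76.5. Change: 76.5 − 55.5 = 21.

Δx_1* = 21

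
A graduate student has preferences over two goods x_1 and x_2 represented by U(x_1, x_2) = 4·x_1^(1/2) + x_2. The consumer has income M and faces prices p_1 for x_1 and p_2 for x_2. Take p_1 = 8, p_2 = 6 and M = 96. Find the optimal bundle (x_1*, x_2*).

Utility is quasi-linear in x_2; the FOC for x_1 is 2/√x_1 = p_1/p_2.
Thus x_1* = (2·p_2/p_1)² — independent of M — with the rest of income spent on x_2.
Plugging in: x_1* = (2·6/8)² = 2.25, x_2* = 13.

x_1* = 2.25, x_2* = 13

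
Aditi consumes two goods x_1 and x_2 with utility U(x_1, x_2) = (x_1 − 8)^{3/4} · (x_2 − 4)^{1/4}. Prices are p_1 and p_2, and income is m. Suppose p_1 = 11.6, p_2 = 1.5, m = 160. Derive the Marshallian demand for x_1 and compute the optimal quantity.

x_1* = 11.9569

This is Cobb-Douglas in (x_1−8, x_2−4): tangency gives 0.75·p_2·(x_2−4) = 0.25·p_1·(x_1−8).
After buying the subsistence bundle (8, 4), a share 0.75 of the remaining income goes to x_1: x_1* = 8 + 0.75·(m − 8p_1 − 4p_2)/p_1.
Discretionary income = 160 − 8·11.6 − 4·1.5 = 61.2; x_1* = 8 + 0.75·61.2/11.6 = 11.9569.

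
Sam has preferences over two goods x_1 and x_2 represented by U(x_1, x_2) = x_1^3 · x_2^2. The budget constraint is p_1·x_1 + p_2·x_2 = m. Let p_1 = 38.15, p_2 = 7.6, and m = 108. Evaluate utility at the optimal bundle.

V = 158.3367

The MRS is (3/2)·x_2/x_1. Set MRS = p_1/p_2.
Rearranging, p_2·x_2 = (2/3)·p_1·x_1. Substituting into the budget gives p_1·x_1·(1 + (2/3)) = m.
Demand: x_1*(p_1,p_2,m) = 0.6·m/p_1 and x_2* = 0.4·m/p_2.
At p_1=38.15, p_2=7.6, m=108: x_1* = 0.6·108/38.15 = 1.6986, x_2* = 5.6842.
Utility at the optimum: U(1.6986, 5.6842) = 158.3367.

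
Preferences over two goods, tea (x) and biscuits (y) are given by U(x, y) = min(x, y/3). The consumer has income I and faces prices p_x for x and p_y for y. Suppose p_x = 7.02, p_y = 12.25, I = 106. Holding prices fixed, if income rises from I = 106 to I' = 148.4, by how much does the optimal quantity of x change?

Δx* = 0.9687

With perfect complements, no substitution: consume in ratio x:y = 1:3.
Budget: p_x·x + p_y·3·x = I, so (p_x + 3·p_y)·x = I.
Demand: x*(p_x,p_y,I) = I/(p_x + 3·p_y), y* = 3·I/(p_x + 3·p_y).
Here 7.02 + 3·12.25 = 43.77, giving x* = 2.4218.
At I' = 148.4: x* = 3.3905. Change: 3.3905 − 2.4218 = 0.9687.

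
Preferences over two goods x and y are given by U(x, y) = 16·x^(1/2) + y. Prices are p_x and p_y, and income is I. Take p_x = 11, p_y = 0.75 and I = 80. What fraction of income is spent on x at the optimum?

share on x = 0.0409

Thus x* = (8·p_y/p_x)² — independent of I — with the rest of income spent on y.
Plugging in: x* = (8·0.75/11)² = 0.2975, y* = 102.303.
Expenditure on x: 11·0.2975 = 3.2727; share = 0.0409.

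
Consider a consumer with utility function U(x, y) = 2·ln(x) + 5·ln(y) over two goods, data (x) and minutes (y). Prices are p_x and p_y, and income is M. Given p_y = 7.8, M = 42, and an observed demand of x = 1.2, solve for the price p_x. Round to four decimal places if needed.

Tangency: MRS = (2/5)·y/x = p_x/p_y.
So 2·p_y·y = 5·p_x·x; combined with the budget, a share 2/7 of income goes to x.
Demand: x*(p_x,p_y,M) = 2/7·M/p_x and y* = 5/7·M/p_y.
Set x* = 1.2 in the demand function and solve for p_x: p_x = 10.

p_x = 10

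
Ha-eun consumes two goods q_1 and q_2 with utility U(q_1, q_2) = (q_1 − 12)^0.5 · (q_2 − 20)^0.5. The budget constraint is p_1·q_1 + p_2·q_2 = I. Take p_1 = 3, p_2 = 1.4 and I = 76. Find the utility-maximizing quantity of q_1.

This is Cobb-Douglas in (q_1−12, q_2−20): tangency gives 0.5·p_2·(q_2−20) = 0.5·p_1·(q_1−12).
Substituting into the budget: q_1* = 12 + 0.5·(I − 12·p_1 − 20·p_2)/p_1, and q_2* = 20 + 0.5·(…)/p_2.
Discretionary income = 76 − 12·3 − 20·1.4 = 12; q_1* = 12 + 0.5·12/3 = 14.

q_1* = 14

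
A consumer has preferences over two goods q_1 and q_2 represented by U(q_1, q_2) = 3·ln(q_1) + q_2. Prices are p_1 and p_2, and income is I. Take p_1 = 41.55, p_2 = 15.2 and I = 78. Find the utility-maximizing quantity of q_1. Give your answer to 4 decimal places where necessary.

At the given prices: q_1* = 3·15.2/41.55 = 1.0975.

q_1* = 1.0975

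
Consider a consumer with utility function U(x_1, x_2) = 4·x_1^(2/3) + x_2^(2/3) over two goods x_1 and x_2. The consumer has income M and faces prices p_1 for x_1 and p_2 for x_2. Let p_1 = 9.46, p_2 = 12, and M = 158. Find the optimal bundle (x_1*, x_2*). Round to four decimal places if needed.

x_1* = 16.5413, x_2* = 0.1266

With the ratio pinned down, the budget gives x_1* = M/(p_1 + p_2·(x_2/x_1)) and x_2* = (x_2/x_1)·x_1*.
Numerically x_2/x_1 = 0.007655, so x_1* = 158/(9.46 + 12·0.007655) = 16.5413 and x_2* = 0.007655·16.5413 = 0.1266.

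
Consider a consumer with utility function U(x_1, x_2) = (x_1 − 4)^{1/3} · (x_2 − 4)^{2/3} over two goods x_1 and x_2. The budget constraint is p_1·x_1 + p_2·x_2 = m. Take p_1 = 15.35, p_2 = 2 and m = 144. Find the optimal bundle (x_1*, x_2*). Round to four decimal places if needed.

x_1* = 5.62, x_2* = 28.8667

This is Cobb-Douglas in (x_1−4, x_2−4): tangency gives 1/3·p_2·(x_2−4) = 2/3·p_1·(x_1−4).
Substituting into the budget: x_1* = 4 + 1/3·(m − 4·p_1 − 4·p_2)/p_1, and x_2* = 4 + 2/3·(…)/p_2.
Discretionary income = 144 − 4·15.35 − 4·2 = 74.6; x_1* = 4 + 1/3·74.6/15.35 = 5.62; x_2* = 4 + 2/3·74.6/2 = 28.8667.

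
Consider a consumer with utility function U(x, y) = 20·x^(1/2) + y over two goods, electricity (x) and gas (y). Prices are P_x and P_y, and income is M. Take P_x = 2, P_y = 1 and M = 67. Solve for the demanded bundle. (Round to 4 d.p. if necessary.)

x* = 25, y* = 17

Set MRS = P_x/P_y: 10·x^(−1/2) = P_x/P_y.
Solve: √x = 10·P_y/P_x, so x*(P_x,P_y) = (10·P_y/P_x)², and y* = (M − P_x·x*)/P_y.
Plugging in: x* = (10·1/2)² = 25, y* = 17.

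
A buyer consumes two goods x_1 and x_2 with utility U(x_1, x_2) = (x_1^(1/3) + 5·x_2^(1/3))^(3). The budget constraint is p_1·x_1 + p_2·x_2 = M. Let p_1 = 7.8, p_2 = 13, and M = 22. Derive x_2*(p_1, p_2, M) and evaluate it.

From the CES first-order condition, (1/5)·(x_2/x_1)^(2/3) = p_1/p_2.
Solve for the ratio: x_2/x_1 = [5·p_1/p_2]^(1.5).
Substitute x_2 = (x_2/x_1)·x_1 into the budget: x_1* = M/(p_1 + p_2·(x_2/x_1)).
Numerically x_2/x_1 = 5.196152, so x_1* = 22/(7.8 + 13·5.196152) = 0.292 and x_2* = 5.196152·0.292 = 1.5171.

x_2* = 1.5171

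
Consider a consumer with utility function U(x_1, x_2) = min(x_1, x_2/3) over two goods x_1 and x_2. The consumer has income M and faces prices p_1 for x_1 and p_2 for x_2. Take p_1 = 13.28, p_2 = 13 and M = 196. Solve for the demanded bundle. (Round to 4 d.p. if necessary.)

With perfect complements, no substitution: consume in ratio x_1:x_2 = 1:3.
Budget: p_1·x_1 + p_2·3·x_1 = M, so (p_1 + 3·p_2)·x_1 = M.
Demand: x_1*(p_1,p_2,M) = M/(p_1 + 3·p_2), x_2* = 3·M/(p_1 + 3·p_2).
Here 13.28 + 3·13 = 52.28, giving x_1* = 3.749 and x_2* = 11.2471.

x_1* = 3.749, x_2* = 11.2471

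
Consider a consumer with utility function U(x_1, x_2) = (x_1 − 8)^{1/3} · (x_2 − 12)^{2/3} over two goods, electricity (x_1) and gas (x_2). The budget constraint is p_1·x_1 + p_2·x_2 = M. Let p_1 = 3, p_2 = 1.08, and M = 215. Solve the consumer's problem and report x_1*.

x_1* = 27.7822

Discretionary income = 215 − 8·3 − 12·1.08 = 178.04; x_1* = 8 + 1/3·178.04/3 = 27.7822.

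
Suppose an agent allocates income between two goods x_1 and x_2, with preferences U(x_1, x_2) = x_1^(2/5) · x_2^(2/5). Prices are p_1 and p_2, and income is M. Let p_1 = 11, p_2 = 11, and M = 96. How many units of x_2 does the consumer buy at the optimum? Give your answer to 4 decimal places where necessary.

Demand: x_1*(p_1,p_2,M) = 0.5·M/p_1 and x_2* = 0.5·M/p_2.
At p_1=11, p_2=11, M=96: x_2* = 0.5·96/11 = 4.3636.

x_2* = 4.3636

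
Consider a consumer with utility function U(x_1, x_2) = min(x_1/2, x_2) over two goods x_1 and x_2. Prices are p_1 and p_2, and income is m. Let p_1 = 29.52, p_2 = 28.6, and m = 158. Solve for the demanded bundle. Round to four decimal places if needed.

x_1* = 3.6057, x_2* = 1.8028

With perfect complements, no substitution: consume in ratio x_1:x_2 = 2:1.
Budget: p_1·x_1 + p_2·(1/2)·x_1 = m, so (2·p_1 + p_2)·x_1 = 2·m.
Demand: x_1*(p_1,p_2,m) = 2·m/(2·p_1 + p_2), x_2* = m/(2·p_1 + p_2).
Here 2·29.52 + 28.6 = 87.64, giving x_1* = 3.6057 and x_2* = 1.8028.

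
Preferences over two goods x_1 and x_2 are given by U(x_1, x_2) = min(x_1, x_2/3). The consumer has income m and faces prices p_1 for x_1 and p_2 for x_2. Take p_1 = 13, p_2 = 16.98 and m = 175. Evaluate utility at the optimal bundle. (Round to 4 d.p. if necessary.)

Leontief preferences: the optimum is at the kink where x_1/1 = x_2/3, i.e. x_2 = 3·x_1.
Budget: p_1·x_1 + p_2·3·x_1 = m, so (p_1 + 3·p_2)·x_1 = m.
Demand: x_1*(p_1,p_2,m) = m/(p_1 + 3·p_2), x_2* = 3·m/(p_1 + 3·p_2).
Here 13 + 3·16.98 = 63.94, giving x_1* = 2.7369 and x_2* = 8.2108.
Utility at the optimum: U(2.7369, 8.2108) = 2.7369.

V = 2.7369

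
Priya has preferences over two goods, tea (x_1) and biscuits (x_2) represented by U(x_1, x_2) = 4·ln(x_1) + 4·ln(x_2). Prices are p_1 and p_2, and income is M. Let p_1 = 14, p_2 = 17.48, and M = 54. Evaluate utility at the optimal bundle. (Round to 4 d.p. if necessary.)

V = 4.3662

The MRS is x_2/x_1. Set MRS = p_1/p_2.
Rearranging, p_2·x_2 = p_1·x_1. Substituting into the budget gives p_1·x_1·(1 + 1) = M.
Demand: x_1*(p_1,p_2,M) = 0.5·M/p_1 and x_2* = 0.5·M/p_2.
At p_1=14, p_2=17.48, M=54: x_1* = 0.5·54/14 = 1.9286, x_2* = 1.5446.
Utility at the optimum: U(1.9286, 1.5446) = 4.3662.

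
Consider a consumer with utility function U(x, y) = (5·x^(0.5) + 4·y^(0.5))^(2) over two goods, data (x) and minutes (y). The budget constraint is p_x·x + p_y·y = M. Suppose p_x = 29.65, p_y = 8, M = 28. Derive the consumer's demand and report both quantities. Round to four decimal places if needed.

x* = 0.2801, y* = 2.462

MU_x ∝ 5·x^(-0.5), MU_y ∝ 4·y^(-0.5), so MRS = (5/4)·(y/x)^(0.5) = p_x/p_y.
Solve for the ratio: y/x = [(4/5)·p_x/p_y]^(2).
Substitute y = (y/x)·x into the budget: x* = M/(p_x + p_y·(y/x)).
Numerically y/x = 8.791225, so x* = 28/(29.65 + 8·8.791225) = 0.2801 and y* = 8.791225·0.2801 = 2.462.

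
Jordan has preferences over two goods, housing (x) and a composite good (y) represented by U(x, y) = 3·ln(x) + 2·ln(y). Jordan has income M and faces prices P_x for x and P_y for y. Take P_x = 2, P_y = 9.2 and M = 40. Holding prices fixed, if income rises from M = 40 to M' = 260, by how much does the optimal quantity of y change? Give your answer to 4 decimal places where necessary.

The MRS is (3/2)·y/x. Set MRS = P_x/P_y.
So 3·P_y·y = 2·P_x·x; combined with the budget, a share 0.6 of income goes to x.
Demand: x*(P_x,P_y,M) = 0.6·M/P_x and y* = 0.4·M/P_y.
At P_x=2, P_y=9.2, M=40: y* = 0.4·40/9.2 = 1.7391.
At M' = 260: y* = 11.3043. Change: 11.3043 − 1.7391 = 9.5652.

Δy* = 9.5652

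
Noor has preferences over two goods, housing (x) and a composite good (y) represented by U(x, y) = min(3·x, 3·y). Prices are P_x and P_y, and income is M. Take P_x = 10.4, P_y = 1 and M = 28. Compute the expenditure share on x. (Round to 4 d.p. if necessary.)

Leontief preferences: the optimum is at the kink where x/3 = y/3, i.e. y = x.
Budget: P_x·x + P_y·x = M, so (3·P_x + 3·P_y)·x = 3·M.
Demand: x*(P_x,P_y,M) = 3·M/(3·P_x + 3·P_y), y* = 3·M/(3·P_x + 3·P_y).
Here 3·10.4 + 3·1 = 34.2, giving x* = 2.4561 and y* = 2.4561.
Expenditure on x: 10.4·2.4561 = 25.5439; share = 0.9123.

share on x = 0.9123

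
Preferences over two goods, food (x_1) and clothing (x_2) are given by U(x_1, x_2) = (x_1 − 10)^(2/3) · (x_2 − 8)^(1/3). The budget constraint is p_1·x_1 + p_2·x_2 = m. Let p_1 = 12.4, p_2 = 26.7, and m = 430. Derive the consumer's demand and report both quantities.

Discretionary income = 430 − 10·12.4 − 8·26.7 = 92.4; x_1* = 10 + 2/3·92.4/12.4 = 14.9677; x_2* = 8 + 1/3·92.4/26.7 = 9.1536.

x_1* = 14.9677, x_2* = 9.1536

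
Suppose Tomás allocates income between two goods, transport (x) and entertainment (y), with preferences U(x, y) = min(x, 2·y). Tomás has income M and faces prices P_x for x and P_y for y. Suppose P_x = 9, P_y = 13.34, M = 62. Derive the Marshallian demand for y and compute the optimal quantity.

Demand: x*(P_x,P_y,M) = 2·M/(2·P_x + P_y), y* = M/(2·P_x + P_y).
Here 2·9 + 13.34 = 31.34, giving y* = 1.9783.

y* = 1.9783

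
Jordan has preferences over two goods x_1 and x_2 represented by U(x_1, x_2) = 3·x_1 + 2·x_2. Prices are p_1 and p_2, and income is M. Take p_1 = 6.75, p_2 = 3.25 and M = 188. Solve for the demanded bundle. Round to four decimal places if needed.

Numerically: x_1* = 0, x_2* = 57.8462.

x_1* = 0, x_2* = 57.8462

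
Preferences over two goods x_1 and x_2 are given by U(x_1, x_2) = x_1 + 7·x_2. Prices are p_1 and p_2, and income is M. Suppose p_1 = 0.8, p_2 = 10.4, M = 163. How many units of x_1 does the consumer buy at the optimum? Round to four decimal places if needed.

Perfect substitutes: compare marginal utility per dollar. 1/p_1 vs 7/p_2 → 1.25 vs 0.6731.
x_1 gives more utility per dollar, so spend all income on x_1: x_1* = M/p_1, x_2* = 0.
Numerically: x_1* = 203.75, x_2* = 0.

x_1* = 203.75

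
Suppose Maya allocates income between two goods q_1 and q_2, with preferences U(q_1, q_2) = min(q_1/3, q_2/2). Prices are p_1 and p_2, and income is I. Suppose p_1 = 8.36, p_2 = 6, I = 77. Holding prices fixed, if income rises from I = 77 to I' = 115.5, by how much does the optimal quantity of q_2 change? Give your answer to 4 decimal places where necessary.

Δq_2* = 2.0766

With perfect complements, no substitution: consume in ratio q_1:q_2 = 3:2.
Budget: p_1·q_1 + p_2·(2/3)·q_1 = I, so (3·p_1 + 2·p_2)·q_1 = 3·I.
Demand: q_1*(p_1,p_2,I) = 3·I/(3·p_1 + 2·p_2), q_2* = 2·I/(3·p_1 + 2·p_2).
Here 3·8.36 + 2·6 = 37.08, giving q_2* = 4.1532.
At I' = 115.5: q_2* = 6.2298. Change: 6.2298 − 4.1532 = 2.0766.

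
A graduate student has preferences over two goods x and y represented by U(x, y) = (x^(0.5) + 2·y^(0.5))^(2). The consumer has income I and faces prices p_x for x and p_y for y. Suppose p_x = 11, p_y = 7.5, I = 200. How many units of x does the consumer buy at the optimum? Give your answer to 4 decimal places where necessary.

MU_x ∝ x^(-0.5), MU_y ∝ 2·y^(-0.5), so MRS = (1/2)·(y/x)^(0.5) = p_x/p_y.
Solve for the ratio: y/x = [2·p_x/p_y]^(2).
Substitute y = (y/x)·x into the budget: x* = I/(p_x + p_y·(y/x)).
Numerically y/x = 8.604444, so x* = 200/(11 + 7.5·8.604444) = 2.6478.

x* = 2.6478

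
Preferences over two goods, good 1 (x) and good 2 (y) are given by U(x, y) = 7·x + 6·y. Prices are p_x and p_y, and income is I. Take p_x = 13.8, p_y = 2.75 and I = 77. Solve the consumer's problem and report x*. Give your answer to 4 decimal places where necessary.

x* = 0

Linear utility — the consumer picks whichever good has higher MU/price: 7/13.8 = 0.5072 vs 6/2.75 = 2.1818.
y gives more utility per dollar, so spend all income on y: y* = I/p_y, x* = 0.
Numerically: x* = 0, y* = 28.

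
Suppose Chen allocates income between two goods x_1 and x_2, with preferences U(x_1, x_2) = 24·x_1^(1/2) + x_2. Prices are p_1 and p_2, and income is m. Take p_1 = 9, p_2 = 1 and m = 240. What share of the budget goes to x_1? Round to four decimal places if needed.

share on x_1 = 0.0667

Set MRS = p_1/p_2: 12·x_1^(−1/2) = p_1/p_2.
Solve: √x_1 = 12·p_2/p_1, so x_1*(p_1,p_2) = (12·p_2/p_1)², and x_2* = (m − p_1·x_1*)/p_2.
Plugging in: x_1* = (12·1/9)² = 1.7778, x_2* = 224.
Expenditure on x_1: 9·1.7778 = 16; share = 0.0667.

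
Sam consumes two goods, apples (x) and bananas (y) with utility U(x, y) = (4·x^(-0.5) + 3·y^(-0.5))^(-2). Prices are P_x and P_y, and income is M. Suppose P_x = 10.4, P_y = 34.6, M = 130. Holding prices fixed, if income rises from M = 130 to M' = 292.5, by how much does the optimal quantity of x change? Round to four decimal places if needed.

Δx* = 6.9995

MRS = MU_x/MU_y = (4/3)·(y/x)^(1.5). Set equal to P_x/P_y.
Solve for the ratio: y/x = [(3/4)·P_x/P_y]^(2/3).
With the ratio pinned down, the budget gives x* = M/(P_x + P_y·(y/x)) and y* = (y/x)·x*.
Numerically y/x = 0.370407, so x* = 130/(10.4 + 34.6·0.370407) = 5.5996.
At M' = 292.5: x* = 12.599. Change: 12.599 − 5.5996 = 6.9995.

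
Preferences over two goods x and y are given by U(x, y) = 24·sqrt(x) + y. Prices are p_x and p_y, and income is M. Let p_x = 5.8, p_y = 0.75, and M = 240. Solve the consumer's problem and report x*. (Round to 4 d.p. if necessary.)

Solve: √x = 12·p_y/p_x, so x*(p_x,p_y) = (12·p_y/p_x)², and y* = (M − p_x·x*)/p_y.
Plugging in: x* = (12·0.75/5.8)² = 2.4078.

x* = 2.4078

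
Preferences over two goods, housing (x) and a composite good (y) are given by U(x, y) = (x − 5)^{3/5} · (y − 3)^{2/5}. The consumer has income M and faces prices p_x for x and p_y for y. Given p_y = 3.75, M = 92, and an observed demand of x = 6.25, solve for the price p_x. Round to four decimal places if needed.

p_x = 11.4

MRS = (3/2)·(y−3)/(x−5). Tangency with p_x/p_y gives y−3 = (2/3)·(p_x/p_y)·(x−5).
After buying the subsistence bundle (5, 3), a share 0.6 of the remaining income goes to x: x* = 5 + 0.6·(M − 5p_x − 3p_y)/p_x.
Set x* = 6.25 in the demand function and solve for p_x: p_x = 11.4.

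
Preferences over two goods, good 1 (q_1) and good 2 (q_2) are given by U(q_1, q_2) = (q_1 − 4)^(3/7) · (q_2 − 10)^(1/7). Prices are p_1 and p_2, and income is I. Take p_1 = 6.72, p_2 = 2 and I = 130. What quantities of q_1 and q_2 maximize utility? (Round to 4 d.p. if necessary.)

q_1* = 13.2768, q_2* = 20.39

Substituting into the budget: q_1* = 4 + 0.75·(I − 4·p_1 − 10·p_2)/p_1, and q_2* = 10 + 0.25·(…)/p_2.
Discretionary income = 130 − 4·6.72 − 10·2 = 83.12; q_1* = 4 + 0.75·83.12/6.72 = 13.2768; q_2* = 10 + 0.25·83.12/2 = 20.39.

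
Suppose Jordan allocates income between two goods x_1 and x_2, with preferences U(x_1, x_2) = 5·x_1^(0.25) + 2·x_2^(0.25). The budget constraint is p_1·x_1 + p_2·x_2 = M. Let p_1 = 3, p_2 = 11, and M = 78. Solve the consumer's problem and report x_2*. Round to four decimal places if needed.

x_2* = 1.1378

From the CES first-order condition, (5/2)·(x_2/x_1)^(0.75) = p_1/p_2.
Hence x_2/x_1 = ((2/5)·p_1/p_2)^(1/(0.75)), i.e. raised to the 4/3 power.
With the ratio pinned down, the budget gives x_1* = M/(p_1 + p_2·(x_2/x_1)) and x_2* = (x_2/x_1)·x_1*.
Numerically x_2/x_1 = 0.052126, so x_1* = 78/(3 + 11·0.052126) = 21.8281 and x_2* = 0.052126·21.8281 = 1.1378.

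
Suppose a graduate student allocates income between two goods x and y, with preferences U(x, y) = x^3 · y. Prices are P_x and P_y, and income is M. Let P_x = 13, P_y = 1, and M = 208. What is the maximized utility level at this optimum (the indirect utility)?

V = 89856

At P_x=13, P_y=1, M=208: x* = 0.75·208/13 = 12, y* = 52.
Utility at the optimum: U(12, 52) = 89856.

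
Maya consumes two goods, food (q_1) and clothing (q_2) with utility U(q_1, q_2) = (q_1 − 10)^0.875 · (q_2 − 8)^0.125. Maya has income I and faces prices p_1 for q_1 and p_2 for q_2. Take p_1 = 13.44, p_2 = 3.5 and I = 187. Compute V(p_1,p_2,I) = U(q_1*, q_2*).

This is Cobb-Douglas in (q_1−10, q_2−8): tangency gives 0.875·p_2·(q_2−8) = 0.125·p_1·(q_1−10).
Substituting into the budget: q_1* = 10 + 0.875·(I − 10·p_1 − 8·p_2)/p_1, and q_2* = 8 + 0.125·(…)/p_2.
Discretionary income = 187 − 10·13.44 − 8·3.5 = 24.6; q_1* = 10 + 0.875·24.6/13.44 = 11.6016; q_2* = 8 + 0.125·24.6/3.5 = 8.8786.
Utility at the optimum: U(11.6016, 8.8786) = 1.4858.

V = 1.4858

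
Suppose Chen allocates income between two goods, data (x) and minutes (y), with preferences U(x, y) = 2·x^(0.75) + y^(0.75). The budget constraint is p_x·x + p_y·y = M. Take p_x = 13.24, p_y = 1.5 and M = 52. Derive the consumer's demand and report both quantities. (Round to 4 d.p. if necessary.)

MU_x ∝ 2·x^(-0.25), MU_y ∝ y^(-0.25), so MRS = 2·(y/x)^(0.25) = p_x/p_y.
Solve for the ratio: y/x = [(1/2)·p_x/p_y]^(4).
With the ratio pinned down, the budget gives x* = M/(p_x + p_y·(y/x)) and y* = (y/x)·x*.
Numerically y/x = 379.373439, so x* = 52/(13.24 + 1.5·379.373439) = 0.0893 and y* = 379.373439·0.0893 = 33.8784.

x* = 0.0893, y* = 33.8784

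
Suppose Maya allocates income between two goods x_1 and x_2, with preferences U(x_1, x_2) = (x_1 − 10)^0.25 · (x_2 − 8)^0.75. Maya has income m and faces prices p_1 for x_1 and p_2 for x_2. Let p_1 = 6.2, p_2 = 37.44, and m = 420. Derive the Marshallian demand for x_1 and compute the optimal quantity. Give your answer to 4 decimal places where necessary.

x_1* = 12.3581

This is Cobb-Douglas in (x_1−10, x_2−8): tangency gives 0.25·p_2·(x_2−8) = 0.75·p_1·(x_1−10).
After buying the subsistence bundle (10, 8), a share 0.25 of the remaining income goes to x_1: x_1* = 10 + 0.25·(m − 10p_1 − 8p_2)/p_1.
Discretionary income = 420 − 10·6.2 − 8·37.44 = 58.48; x_1* = 10 + 0.25·58.48/6.2 = 12.3581.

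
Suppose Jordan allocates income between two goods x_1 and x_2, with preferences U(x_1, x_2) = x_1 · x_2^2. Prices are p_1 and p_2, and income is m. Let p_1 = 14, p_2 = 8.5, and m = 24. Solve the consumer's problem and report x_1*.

The MRS is (1/2)·x_2/x_1. Set MRS = p_1/p_2.
So p_2·x_2 = 2·p_1·x_1; combined with the budget, a share 1/3 of income goes to x_1.
Demand: x_1*(p_1,p_2,m) = 1/3·m/p_1 and x_2* = 2/3·m/p_2.
At p_1=14, p_2=8.5, m=24: x_1* = 1/3·24/14 = 0.5714.

x_1* = 0.5714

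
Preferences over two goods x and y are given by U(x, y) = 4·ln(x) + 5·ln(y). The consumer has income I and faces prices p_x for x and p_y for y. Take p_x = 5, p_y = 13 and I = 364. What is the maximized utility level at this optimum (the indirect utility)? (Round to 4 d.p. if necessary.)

Tangency: MRS = (4/5)·y/x = p_x/p_y.
Rearranging, p_y·y = (5/4)·p_x·x. Substituting into the budget gives p_x·x·(1 + (5/4)) = I.
Demand: x*(p_x,p_y,I) = 4/9·I/p_x and y* = 5/9·I/p_y.
At p_x=5, p_y=13, I=364: x* = 4/9·364/5 = 32.3556, y* = 15.5556.
Utility at the optimum: U(32.3556, 15.5556) = 27.6292.

V = 27.6292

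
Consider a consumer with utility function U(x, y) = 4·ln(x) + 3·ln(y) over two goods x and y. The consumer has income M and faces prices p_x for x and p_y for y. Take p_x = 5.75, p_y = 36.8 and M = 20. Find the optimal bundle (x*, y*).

x* = 1.9876, y* = 0.2329

The MRS is (4/3)·y/x. Set MRS = p_x/p_y.
So 4·p_y·y = 3·p_x·x; combined with the budget, a share 4/7 of income goes to x.
Demand: x*(p_x,p_y,M) = 4/7·M/p_x and y* = 3/7·M/p_y.
At p_x=5.75, p_y=36.8, M=20: x* = 4/7·20/5.75 = 1.9876, y* = 0.2329.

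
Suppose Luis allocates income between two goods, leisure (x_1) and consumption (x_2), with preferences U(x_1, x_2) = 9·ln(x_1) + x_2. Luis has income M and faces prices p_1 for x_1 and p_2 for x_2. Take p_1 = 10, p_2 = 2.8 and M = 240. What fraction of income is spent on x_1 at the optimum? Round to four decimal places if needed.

share on x_1 = 0.105

MU_x_1 = 9/x_1, MU_x_2 = 1. Tangency: 9/x_1 = p_1/p_2.
So x_1*(p_1,p_2) = 9·p_2/p_1, independent of income; and x_2* = (M − 9·p_2)/p_2.
At the given prices: x_1* = 9·2.8/10 = 2.52, and x_2* = 76.7143.
Expenditure on x_1: 10·2.52 = 25.2; share = 0.105.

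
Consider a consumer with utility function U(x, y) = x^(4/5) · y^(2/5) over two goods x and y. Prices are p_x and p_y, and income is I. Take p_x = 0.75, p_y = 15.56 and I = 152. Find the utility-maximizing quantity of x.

x* = 135.1111

MU_x/MU_y = (0.8·y)/(0.4·x); tangency sets this equal to p_x/p_y.
Rearranging, p_y·y = (1/2)·p_x·x. Substituting into the budget gives p_x·x·(1 + (1/2)) = I.
Demand: x*(p_x,p_y,I) = 2/3·I/p_x and y* = 1/3·I/p_y.
At p_x=0.75, p_y=15.56, I=152: x* = 2/3·152/0.75 = 135.1111.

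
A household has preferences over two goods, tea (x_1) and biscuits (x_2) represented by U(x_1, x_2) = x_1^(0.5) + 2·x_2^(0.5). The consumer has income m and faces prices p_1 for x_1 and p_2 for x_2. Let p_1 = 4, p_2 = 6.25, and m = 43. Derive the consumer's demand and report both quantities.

From the CES first-order condition, (1/2)·(x_2/x_1)^(0.5) = p_1/p_2.
Hence x_2/x_1 = (2·p_1/p_2)^(1/(0.5)), i.e. raised to the 2 power.
With the ratio pinned down, the budget gives x_1* = m/(p_1 + p_2·(x_2/x_1)) and x_2* = (x_2/x_1)·x_1*.
Numerically x_2/x_1 = 1.6384, so x_1* = 43/(4 + 6.25·1.6384) = 3.0197 and x_2* = 1.6384·3.0197 = 4.9474.

x_1* = 3.0197, x_2* = 4.9474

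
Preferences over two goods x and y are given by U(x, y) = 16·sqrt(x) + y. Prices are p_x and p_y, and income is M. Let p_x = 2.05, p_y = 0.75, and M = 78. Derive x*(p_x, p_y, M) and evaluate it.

x* = 8.5663

Set MRS = p_x/p_y: 8·x^(−1/2) = p_x/p_y.
Solve: √x = 8·p_y/p_x, so x*(p_x,p_y) = (8·p_y/p_x)², and y* = (M − p_x·x*)/p_y.
Plugging in: x* = (8·0.75/2.05)² = 8.5663.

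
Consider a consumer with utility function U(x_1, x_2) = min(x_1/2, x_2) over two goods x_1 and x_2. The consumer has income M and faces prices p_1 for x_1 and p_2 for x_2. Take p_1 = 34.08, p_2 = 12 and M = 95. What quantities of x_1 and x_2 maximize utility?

x_1* = 2.3703, x_2* = 1.1851

Demand: x_1*(p_1,p_2,M) = 2·M/(2·p_1 + p_2), x_2* = M/(2·p_1 + p_2).
Here 2·34.08 + 12 = 80.16, giving x_1* = 2.3703 and x_2* = 1.1851.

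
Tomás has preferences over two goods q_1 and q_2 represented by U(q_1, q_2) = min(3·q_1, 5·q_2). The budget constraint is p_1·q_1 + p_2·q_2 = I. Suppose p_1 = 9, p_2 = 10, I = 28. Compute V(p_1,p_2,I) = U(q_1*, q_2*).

With perfect complements, no substitution: consume in ratio q_1:q_2 = 5:3.
Budget: p_1·q_1 + p_2·(3/5)·q_1 = I, so (5·p_1 + 3·p_2)·q_1 = 5·I.
Demand: q_1*(p_1,p_2,I) = 5·I/(5·p_1 + 3·p_2), q_2* = 3·I/(5·p_1 + 3·p_2).
Here 5·9 + 3·10 = 75, giving q_1* = 1.8667 and q_2* = 1.12.
Utility at the optimum: U(1.8667, 1.12) = 5.6.

V = 5.6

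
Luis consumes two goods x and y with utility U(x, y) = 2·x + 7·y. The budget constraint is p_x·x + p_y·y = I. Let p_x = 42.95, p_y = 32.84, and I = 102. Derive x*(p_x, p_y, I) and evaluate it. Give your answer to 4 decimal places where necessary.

x* = 0

Perfect substitutes: compare marginal utility per dollar. 2/p_x vs 7/p_y → 0.0466 vs 0.2132.
y gives more utility per dollar, so spend all income on y: y* = I/p_y, x* = 0.
Numerically: x* = 0, y* = 3.106.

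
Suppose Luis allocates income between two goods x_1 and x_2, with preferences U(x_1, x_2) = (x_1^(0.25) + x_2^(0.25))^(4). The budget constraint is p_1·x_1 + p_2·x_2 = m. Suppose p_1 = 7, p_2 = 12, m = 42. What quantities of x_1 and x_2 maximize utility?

MRS = MU_x_1/MU_x_2 = (x_2/x_1)^(0.75). Set equal to p_1/p_2.
Hence x_2/x_1 = (p_1/p_2)^(1/(0.75)), i.e. raised to the 4/3 power.
With the ratio pinned down, the budget gives x_1* = m/(p_1 + p_2·(x_2/x_1)) and x_2* = (x_2/x_1)·x_1*.
Numerically x_2/x_1 = 0.487404, so x_1* = 42/(7 + 12·0.487404) = 3.2688 and x_2* = 0.487404·3.2688 = 1.5932.

x_1* = 3.2688, x_2* = 1.5932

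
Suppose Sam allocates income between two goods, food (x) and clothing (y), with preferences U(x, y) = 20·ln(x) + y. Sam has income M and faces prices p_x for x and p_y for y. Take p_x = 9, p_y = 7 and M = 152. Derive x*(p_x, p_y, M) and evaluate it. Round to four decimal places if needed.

MU_x = 20/x, MU_y = 1. Tangency: 20/x = p_x/p_y.
So x*(p_x,p_y) = 20·p_y/p_x, independent of income; and y* = (M − 20·p_y)/p_y.
At the given prices: x* = 20·7/9 = 15.5556.

x* = 15.5556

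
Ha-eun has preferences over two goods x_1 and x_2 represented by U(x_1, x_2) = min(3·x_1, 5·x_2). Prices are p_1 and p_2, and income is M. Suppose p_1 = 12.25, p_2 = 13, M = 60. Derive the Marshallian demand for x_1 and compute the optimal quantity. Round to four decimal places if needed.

Demand: x_1*(p_1,p_2,M) = 5·M/(5·p_1 + 3·p_2), x_2* = 3·M/(5·p_1 + 3·p_2).
Here 5·12.25 + 3·13 = 100.25, giving x_1* = 2.9925.

x_1* = 2.9925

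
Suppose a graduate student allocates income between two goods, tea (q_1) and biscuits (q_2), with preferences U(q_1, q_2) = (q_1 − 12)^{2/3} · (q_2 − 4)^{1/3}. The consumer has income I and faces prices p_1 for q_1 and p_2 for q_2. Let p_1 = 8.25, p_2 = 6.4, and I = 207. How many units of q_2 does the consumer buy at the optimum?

q_2* = 8.2917

MRS = 2·(q_2−4)/(q_1−12). Tangency with p_1/p_2 gives q_2−4 = (1/2)·(p_1/p_2)·(q_1−12).
Substituting into the budget: q_1* = 12 + 2/3·(I − 12·p_1 − 4·p_2)/p_1, and q_2* = 4 + 1/3·(…)/p_2.
Discretionary income = 207 − 12·8.25 − 4·6.4 = 82.4; q_2* = 4 + 1/3·82.4/6.4 = 8.2917.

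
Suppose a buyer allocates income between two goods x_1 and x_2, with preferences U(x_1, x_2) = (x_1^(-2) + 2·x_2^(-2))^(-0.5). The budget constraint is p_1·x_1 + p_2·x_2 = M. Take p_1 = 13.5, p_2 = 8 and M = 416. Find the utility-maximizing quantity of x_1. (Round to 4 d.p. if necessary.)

MU_x_1 ∝ x_1^(-3), MU_x_2 ∝ 2·x_2^(-3), so MRS = (1/2)·(x_2/x_1)^(3) = p_1/p_2.
Hence x_2/x_1 = (2·p_1/p_2)^(1/(3)), i.e. raised to the 1/3 power.
Substitute x_2 = (x_2/x_1)·x_1 into the budget: x_1* = M/(p_1 + p_2·(x_2/x_1)).
Numerically x_2/x_1 = 1.5, so x_1* = 416/(13.5 + 8·1.5) = 16.3137.

x_1* = 16.3137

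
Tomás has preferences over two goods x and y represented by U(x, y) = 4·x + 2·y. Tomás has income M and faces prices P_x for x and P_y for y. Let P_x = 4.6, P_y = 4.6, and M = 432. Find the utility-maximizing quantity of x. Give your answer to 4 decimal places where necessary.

Perfect substitutes: compare marginal utility per dollar. 4/P_x vs 2/P_y → 0.8696 vs 0.4348.
x gives more utility per dollar, so spend all income on x: x* = M/P_x, y* = 0.
Numerically: x* = 93.913, y* = 0.

x* = 93.913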